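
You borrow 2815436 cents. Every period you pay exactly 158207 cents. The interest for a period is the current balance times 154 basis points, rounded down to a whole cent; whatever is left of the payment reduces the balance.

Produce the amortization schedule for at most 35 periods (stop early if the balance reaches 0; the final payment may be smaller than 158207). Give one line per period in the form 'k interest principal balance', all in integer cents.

1 43357 114850 2700586
2 41589 116618 2583968
3 39793 118414 2465554
4 37969 120238 2345316
5 36117 122090 2223226
6 34237 123970 2099256
7 32328 125879 1973377
8 30390 127817 1845560
9 28421 129786 1715774
10 26422 131785 1583989
11 24393 133814 1450175
12 22332 135875 1314300
13 20240 137967 1176333
14 18115 140092 1036241
15 15958 142249 893992
16 13767 144440 749552
17 11543 146664 602888
18 9284 148923 453965
19 6991 151216 302749
20 4662 153545 149204
21 2297 149204 0

1. interest=⌊2815436·154/10000⌋=43357; principal=158207-43357=114850; balance=2815436-114850=2700586
2. interest=⌊2700586·154/10000⌋=41589; principal=158207-41589=116618; balance=2700586-116618=2583968
3. interest=⌊2583968·154/10000⌋=39793; principal=158207-39793=118414; balance=2583968-118414=2465554
4. interest=⌊2465554·154/10000⌋=37969; principal=158207-37969=120238; balance=2465554-120238=2345316
5. interest=⌊2345316·154/10000⌋=36117; principal=158207-36117=122090; balance=2345316-122090=2223226
6. interest=⌊2223226·154/10000⌋=34237; principal=158207-34237=123970; balance=2223226-123970=2099256
7. interest=⌊2099256·154/10000⌋=32328; principal=158207-32328=125879; balance=2099256-125879=1973377
8. interest=⌊1973377·154/10000⌋=30390; principal=158207-30390=127817; balance=1973377-127817=1845560
9. interest=⌊1845560·154/10000⌋=28421; principal=158207-28421=129786; balance=1845560-129786=1715774
10. interest=⌊1715774·154/10000⌋=26422; principal=158207-26422=131785; balance=1715774-131785=1583989
11. interest=⌊1583989·154/10000⌋=24393; principal=158207-24393=133814; balance=1583989-133814=1450175
12. interest=⌊1450175·154/10000⌋=22332; principal=158207-22332=135875; balance=1450175-135875=1314300
13. interest=⌊1314300·154/10000⌋=20240; principal=158207-20240=137967; balance=1314300-137967=1176333
14. interest=⌊1176333·154/10000⌋=18115; principal=158207-18115=140092; balance=1176333-140092=1036241
15. interest=⌊1036241·154/10000⌋=15958; principal=158207-15958=142249; balance=1036241-142249=893992
16. interest=⌊893992·154/10000⌋=13767; principal=158207-13767=144440; balance=893992-144440=749552
17. interest=⌊749552·154/10000⌋=11543; principal=158207-11543=146664; balance=749552-146664=602888
18. interest=⌊602888·154/10000⌋=9284; principal=158207-9284=148923; balance=602888-148923=453965
19. interest=⌊453965·154/10000⌋=6991; principal=158207-6991=151216; balance=453965-151216=302749
20. interest=⌊302749·154/10000⌋=4662; principal=158207-4662=153545; balance=302749-153545=149204
21. interest=⌊149204·154/10000⌋=2297; principal=min(158207-2297,149204)=149204; balance=149204-149204=0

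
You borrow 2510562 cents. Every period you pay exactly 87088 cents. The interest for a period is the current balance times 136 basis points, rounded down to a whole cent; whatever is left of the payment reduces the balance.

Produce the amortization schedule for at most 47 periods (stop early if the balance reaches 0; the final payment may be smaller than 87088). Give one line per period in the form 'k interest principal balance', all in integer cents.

1 34143 52945 2457617
2 33423 53665 2403952
3 32693 54395 2349557
4 31953 55135 2294422
5 31204 55884 2238538
6 30444 56644 2181894
7 29673 57415 2124479
8 28892 58196 2066283
9 28101 58987 2007296
10 27299 59789 1947507
11 26486 60602 1886905
12 25661 61427 1825478
13 24826 62262 1763216
14 23979 63109 1700107
15 23121 63967 1636140
16 22251 64837 1571303
17 21369 65719 1505584
18 20475 66613 1438971
19 19570 67518 1371453
20 18651 68437 1303016
21 17721 69367 1233649
22 16777 70311 1163338
23 15821 71267 1092071
24 14852 72236 1019835
25 13869 73219 946616
26 12873 74215 872401
27 11864 75224 797177
28 10841 76247 720930
29 9804 77284 643646
30 8753 78335 565311
31 7688 79400 485911
32 6608 80480 405431
33 5513 81575 323856
34 4404 82684 241172
35 3279 83809 157363
36 2140 84948 72415
37 984 72415 0

1. interest=⌊2510562·136/10000⌋=34143; principal=87088-34143=52945; balance=2510562-52945=2457617
2. interest=⌊2457617·136/10000⌋=33423; principal=87088-33423=53665; balance=2457617-53665=2403952
3. interest=⌊2403952·136/10000⌋=32693; principal=87088-32693=54395; balance=2403952-54395=2349557
4. interest=⌊2349557·136/10000⌋=31953; principal=87088-31953=55135; balance=2349557-55135=2294422
5. interest=⌊2294422·136/10000⌋=31204; principal=87088-31204=55884; balance=2294422-55884=2238538
6. interest=⌊2238538·136/10000⌋=30444; principal=87088-30444=56644; balance=2238538-56644=2181894
7. interest=⌊2181894·136/10000⌋=29673; principal=87088-29673=57415; balance=2181894-57415=2124479
8. interest=⌊2124479·136/10000⌋=28892; principal=87088-28892=58196; balance=2124479-58196=2066283
9. interest=⌊2066283·136/10000⌋=28101; principal=87088-28101=58987; balance=2066283-58987=2007296
10. interest=⌊2007296·136/10000⌋=27299; principal=87088-27299=59789; balance=2007296-59789=1947507
11. interest=⌊1947507·136/10000⌋=26486; principal=87088-26486=60602; balance=1947507-60602=1886905
12. interest=⌊1886905·136/10000⌋=25661; principal=87088-25661=61427; balance=1886905-61427=1825478
13. interest=⌊1825478·136/10000⌋=24826; principal=87088-24826=62262; balance=1825478-62262=1763216
14. interest=⌊1763216·136/10000⌋=23979; principal=87088-23979=63109; balance=1763216-63109=1700107
15. interest=⌊1700107·136/10000⌋=23121; principal=87088-23121=63967; balance=1700107-63967=1636140
16. interest=⌊1636140·136/10000⌋=22251; principal=87088-22251=64837; balance=1636140-64837=1571303
17. interest=⌊1571303·136/10000⌋=21369; principal=87088-21369=65719; balance=1571303-65719=1505584
18. interest=⌊1505584·136/10000⌋=20475; principal=87088-20475=66613; balance=1505584-66613=1438971
19. interest=⌊1438971·136/10000⌋=19570; principal=87088-19570=67518; balance=1438971-67518=1371453
20. interest=⌊1371453·136/10000⌋=18651; principal=87088-18651=68437; balance=1371453-68437=1303016
21. interest=⌊1303016·136/10000⌋=17721; principal=87088-17721=69367; balance=1303016-69367=1233649
22. interest=⌊1233649·136/10000⌋=16777; principal=87088-16777=70311; balance=1233649-70311=1163338
23. interest=⌊1163338·136/10000⌋=15821; principal=87088-15821=71267; balance=1163338-71267=1092071
24. interest=⌊1092071·136/10000⌋=14852; principal=87088-14852=72236; balance=1092071-72236=1019835
25. interest=⌊1019835·136/10000⌋=13869; principal=87088-13869=73219; balance=1019835-73219=946616
26. interest=⌊946616·136/10000⌋=12873; principal=87088-12873=74215; balance=946616-74215=872401
27. interest=⌊872401·136/10000⌋=11864; principal=87088-11864=75224; balance=872401-75224=797177
28. interest=⌊797177·136/10000⌋=10841; principal=87088-10841=76247; balance=797177-76247=720930
29. interest=⌊720930·136/10000⌋=9804; principal=87088-9804=77284; balance=720930-77284=643646
30. interest=⌊643646·136/10000⌋=8753; principal=87088-8753=78335; balance=643646-78335=565311
31. interest=⌊565311·136/10000⌋=7688; principal=87088-7688=79400; balance=565311-79400=485911
32. interest=⌊485911·136/10000⌋=6608; principal=87088-6608=80480; balance=485911-80480=405431
33. interest=⌊405431·136/10000⌋=5513; principal=87088-5513=81575; balance=405431-81575=323856
34. interest=⌊323856·136/10000⌋=4404; principal=87088-4404=82684; balance=323856-82684=241172
35. interest=⌊241172·136/10000⌋=3279; principal=87088-3279=83809; balance=241172-83809=157363
36. interest=⌊157363·136/10000⌋=2140; principal=87088-2140=84948; balance=157363-84948=72415
37. interest=⌊72415·136/10000⌋=984; principal=min(87088-984,72415)=72415; balance=72415-72415=0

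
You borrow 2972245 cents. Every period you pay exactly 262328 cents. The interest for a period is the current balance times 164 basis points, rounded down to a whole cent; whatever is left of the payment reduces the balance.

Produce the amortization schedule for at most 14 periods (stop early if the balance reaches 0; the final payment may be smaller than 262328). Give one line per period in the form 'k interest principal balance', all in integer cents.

1 48744 213584 2758661
2 45242 217086 2541575
3 41681 220647 2320928
4 38063 224265 2096663
5 34385 227943 1868720
6 30647 231681 1637039
7 26847 235481 1401558
8 22985 239343 1162215
9 19060 243268 918947
10 15070 247258 671689
11 11015 251313 420376
12 6894 255434 164942
13 2705 164942 0

1. interest=⌊2972245·164/10000⌋=48744; principal=262328-48744=213584; balance=2972245-213584=2758661
2. interest=⌊2758661·164/10000⌋=45242; principal=262328-45242=217086; balance=2758661-217086=2541575
3. interest=⌊2541575·164/10000⌋=41681; principal=262328-41681=220647; balance=2541575-220647=2320928
4. interest=⌊2320928·164/10000⌋=38063; principal=262328-38063=224265; balance=2320928-224265=2096663
5. interest=⌊2096663·164/10000⌋=34385; principal=262328-34385=227943; balance=2096663-227943=1868720
6. interest=⌊1868720·164/10000⌋=30647; principal=262328-30647=231681; balance=1868720-231681=1637039
7. interest=⌊1637039·164/10000⌋=26847; principal=262328-26847=235481; balance=1637039-235481=1401558
8. interest=⌊1401558·164/10000⌋=22985; principal=262328-22985=239343; balance=1401558-239343=1162215
9. interest=⌊1162215·164/10000⌋=19060; principal=262328-19060=243268; balance=1162215-243268=918947
10. interest=⌊918947·164/10000⌋=15070; principal=262328-15070=247258; balance=918947-247258=671689
11. interest=⌊671689·164/10000⌋=11015; principal=262328-11015=251313; balance=671689-251313=420376
12. interest=⌊420376·164/10000⌋=6894; principal=262328-6894=255434; balance=420376-255434=164942
13. interest=⌊164942·164/10000⌋=2705; principal=min(262328-2705,164942)=164942; balance=164942-164942=0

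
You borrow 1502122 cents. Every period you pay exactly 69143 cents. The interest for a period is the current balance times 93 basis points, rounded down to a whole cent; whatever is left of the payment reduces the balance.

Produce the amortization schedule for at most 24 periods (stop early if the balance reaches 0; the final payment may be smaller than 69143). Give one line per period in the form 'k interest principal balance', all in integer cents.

1. interest=⌊1502122·93/10000⌋=13969; principal=69143-13969=55174; balance=1502122-55174=1446948
2. interest=⌊1446948·93/10000⌋=13456; principal=69143-13456=55687; balance=1446948-55687=1391261
3. interest=⌊1391261·93/10000⌋=12938; principal=69143-12938=56205; balance=1391261-56205=1335056
4. interest=⌊1335056·93/10000⌋=12416; principal=69143-12416=56727; balance=1335056-56727=1278329
5. interest=⌊1278329·93/10000⌋=11888; principal=69143-11888=57255; balance=1278329-57255=1221074
6. interest=⌊1221074·93/10000⌋=11355; principal=69143-11355=57788; balance=1221074-57788=1163286
7. interest=⌊1163286·93/10000⌋=10818; principal=69143-10818=58325; balance=1163286-58325=1104961
8. interest=⌊1104961·93/10000⌋=10276; principal=69143-10276=58867; balance=1104961-58867=1046094
9. interest=⌊1046094·93/10000⌋=9728; principal=69143-9728=59415; balance=1046094-59415=986679
10. interest=⌊986679·93/10000⌋=9176; principal=69143-9176=59967; balance=986679-59967=926712
11. interest=⌊926712·93/10000⌋=8618; principal=69143-8618=60525; balance=926712-60525=866187
12. interest=⌊866187·93/10000⌋=8055; principal=69143-8055=61088; balance=866187-61088=805099
13. interest=⌊805099·93/10000⌋=7487; principal=69143-7487=61656; balance=805099-61656=743443
14. interest=⌊743443·93/10000⌋=6914; principal=69143-6914=62229; balance=743443-62229=681214
15. interest=⌊681214·93/10000⌋=6335; principal=69143-6335=62808; balance=681214-62808=618406
16. interest=⌊618406·93/10000⌋=5751; principal=69143-5751=63392; balance=618406-63392=555014
17. interest=⌊555014·93/10000⌋=5161; principal=69143-5161=63982; balance=555014-63982=491032
18. interest=⌊491032·93/10000⌋=4566; principal=69143-4566=64577; balance=491032-64577=426455
19. interest=⌊426455·93/10000⌋=3966; principal=69143-3966=65177; balance=426455-65177=361278
20. interest=⌊361278·93/10000⌋=3359; principal=69143-3359=65784; balance=361278-65784=295494
21. interest=⌊295494·93/10000⌋=2748; principal=69143-2748=66395; balance=295494-66395=229099
22. interest=⌊229099·93/10000⌋=2130; principal=69143-2130=67013; balance=229099-67013=162086
23. interest=⌊162086·93/10000⌋=1507; principal=69143-1507=67636; balance=162086-67636=94450
24. interest=⌊94450·93/10000⌋=878; principal=69143-878=68265; balance=94450-68265=26185

1 13969 55174 1446948
2 13456 55687 1391261
3 12938 56205 1335056
4 12416 56727 1278329
5 11888 57255 1221074
6 11355 57788 1163286
7 10818 58325 1104961
8 10276 58867 1046094
9 9728 59415 986679
10 9176 59967 926712
11 8618 60525 866187
12 8055 61088 805099
13 7487 61656 743443
14 6914 62229 681214
15 6335 62808 618406
16 5751 63392 555014
17 5161 63982 491032
18 4566 64577 426455
19 3966 65177 361278
20 3359 65784 295494
21 2748 66395 229099
22 2130 67013 162086
23 1507 67636 94450
24 878 68265 26185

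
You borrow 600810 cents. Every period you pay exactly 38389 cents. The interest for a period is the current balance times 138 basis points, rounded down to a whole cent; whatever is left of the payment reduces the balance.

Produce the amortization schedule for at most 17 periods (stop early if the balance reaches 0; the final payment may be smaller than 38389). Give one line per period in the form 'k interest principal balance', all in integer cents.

1. interest=⌊600810·138/10000⌋=8291; principal=38389-8291=30098; balance=600810-30098=570712
2. interest=⌊570712·138/10000⌋=7875; principal=38389-7875=30514; balance=570712-30514=540198
3. interest=⌊540198·138/10000⌋=7454; principal=38389-7454=30935; balance=540198-30935=509263
4. interest=⌊509263·138/10000⌋=7027; principal=38389-7027=31362; balance=509263-31362=477901
5. interest=⌊477901·138/10000⌋=6595; principal=38389-6595=31794; balance=477901-31794=446107
6. interest=⌊446107·138/10000⌋=6156; principal=38389-6156=32233; balance=446107-32233=413874
7. interest=⌊413874·138/10000⌋=5711; principal=38389-5711=32678; balance=413874-32678=381196
8. interest=⌊381196·138/10000⌋=5260; principal=38389-5260=33129; balance=381196-33129=348067
9. interest=⌊348067·138/10000⌋=4803; principal=38389-4803=33586; balance=348067-33586=314481
10. interest=⌊314481·138/10000⌋=4339; principal=38389-4339=34050; balance=314481-34050=280431
11. interest=⌊280431·138/10000⌋=3869; principal=38389-3869=34520; balance=280431-34520=245911
12. interest=⌊245911·138/10000⌋=3393; principal=38389-3393=34996; balance=245911-34996=210915
13. interest=⌊210915·138/10000⌋=2910; principal=38389-2910=35479; balance=210915-35479=175436
14. interest=⌊175436·138/10000⌋=2421; principal=38389-2421=35968; balance=175436-35968=139468
15. interest=⌊139468·138/10000⌋=1924; principal=38389-1924=36465; balance=139468-36465=103003
16. interest=⌊103003·138/10000⌋=1421; principal=38389-1421=36968; balance=103003-36968=66035
17. interest=⌊66035·138/10000⌋=911; principal=38389-911=37478; balance=66035-37478=28557

1 8291 30098 570712
2 7875 30514 540198
3 7454 30935 509263
4 7027 31362 477901
5 6595 31794 446107
6 6156 32233 413874
7 5711 32678 381196
8 5260 33129 348067
9 4803 33586 314481
10 4339 34050 280431
11 3869 34520 245911
12 3393 34996 210915
13 2910 35479 175436
14 2421 35968 139468
15 1924 36465 103003
16 1421 36968 66035
17 911 37478 28557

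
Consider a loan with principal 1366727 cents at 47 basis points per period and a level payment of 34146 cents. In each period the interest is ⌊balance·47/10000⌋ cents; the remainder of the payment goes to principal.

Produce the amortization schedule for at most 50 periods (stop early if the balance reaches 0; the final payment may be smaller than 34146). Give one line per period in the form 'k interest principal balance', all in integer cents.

1. interest=⌊1366727·47/10000⌋=6423; principal=34146-6423=27723; balance=1366727-27723=1339004
2. interest=⌊1339004·47/10000⌋=6293; principal=34146-6293=27853; balance=1339004-27853=1311151
3. interest=⌊1311151·47/10000⌋=6162; principal=34146-6162=27984; balance=1311151-27984=1283167
4. interest=⌊1283167·47/10000⌋=6030; principal=34146-6030=28116; balance=1283167-28116=1255051
5. interest=⌊1255051·47/10000⌋=5898; principal=34146-5898=28248; balance=1255051-28248=1226803
6. interest=⌊1226803·47/10000⌋=5765; principal=34146-5765=28381; balance=1226803-28381=1198422
7. interest=⌊1198422·47/10000⌋=5632; principal=34146-5632=28514; balance=1198422-28514=1169908
8. interest=⌊1169908·47/10000⌋=5498; principal=34146-5498=28648; balance=1169908-28648=1141260
9. interest=⌊1141260·47/10000⌋=5363; principal=34146-5363=28783; balance=1141260-28783=1112477
10. interest=⌊1112477·47/10000⌋=5228; principal=34146-5228=28918; balance=1112477-28918=1083559
11. interest=⌊1083559·47/10000⌋=5092; principal=34146-5092=29054; balance=1083559-29054=1054505
12. interest=⌊1054505·47/10000⌋=4956; principal=34146-4956=29190; balance=1054505-29190=1025315
13. interest=⌊1025315·47/10000⌋=4818; principal=34146-4818=29328; balance=1025315-29328=995987
14. interest=⌊995987·47/10000⌋=4681; principal=34146-4681=29465; balance=995987-29465=966522
15. interest=⌊966522·47/10000⌋=4542; principal=34146-4542=29604; balance=966522-29604=936918
16. interest=⌊936918·47/10000⌋=4403; principal=34146-4403=29743; balance=936918-29743=907175
17. interest=⌊907175·47/10000⌋=4263; principal=34146-4263=29883; balance=907175-29883=877292
18. interest=⌊877292·47/10000⌋=4123; principal=34146-4123=30023; balance=877292-30023=847269
19. interest=⌊847269·47/10000⌋=3982; principal=34146-3982=30164; balance=847269-30164=817105
20. interest=⌊817105·47/10000⌋=3840; principal=34146-3840=30306; balance=817105-30306=786799
21. interest=⌊786799·47/10000⌋=3697; principal=34146-3697=30449; balance=786799-30449=756350
22. interest=⌊756350·47/10000⌋=3554; principal=34146-3554=30592; balance=756350-30592=725758
23. interest=⌊725758·47/10000⌋=3411; principal=34146-3411=30735; balance=725758-30735=695023
24. interest=⌊695023·47/10000⌋=3266; principal=34146-3266=30880; balance=695023-30880=664143
25. interest=⌊664143·47/10000⌋=3121; principal=34146-3121=31025; balance=664143-31025=633118
26. interest=⌊633118·47/10000⌋=2975; principal=34146-2975=31171; balance=633118-31171=601947
27. interest=⌊601947·47/10000⌋=2829; principal=34146-2829=31317; balance=601947-31317=570630
28. interest=⌊570630·47/10000⌋=2681; principal=34146-2681=31465; balance=570630-31465=539165
29. interest=⌊539165·47/10000⌋=2534; principal=34146-2534=31612; balance=539165-31612=507553
30. interest=⌊507553·47/10000⌋=2385; principal=34146-2385=31761; balance=507553-31761=475792
31. interest=⌊475792·47/10000⌋=2236; principal=34146-2236=31910; balance=475792-31910=443882
32. interest=⌊443882·47/10000⌋=2086; principal=34146-2086=32060; balance=443882-32060=411822
33. interest=⌊411822·47/10000⌋=1935; principal=34146-1935=32211; balance=411822-32211=379611
34. interest=⌊379611·47/10000⌋=1784; principal=34146-1784=32362; balance=379611-32362=347249
35. interest=⌊347249·47/10000⌋=1632; principal=34146-1632=32514; balance=347249-32514=314735
36. interest=⌊314735·47/10000⌋=1479; principal=34146-1479=32667; balance=314735-32667=282068
37. interest=⌊282068·47/10000⌋=1325; principal=34146-1325=32821; balance=282068-32821=249247
38. interest=⌊249247·47/10000⌋=1171; principal=34146-1171=32975; balance=249247-32975=216272
39. interest=⌊216272·47/10000⌋=1016; principal=34146-1016=33130; balance=216272-33130=183142
40. interest=⌊183142·47/10000⌋=860; principal=34146-860=33286; balance=183142-33286=149856
41. interest=⌊149856·47/10000⌋=704; principal=34146-704=33442; balance=149856-33442=116414
42. interest=⌊116414·47/10000⌋=547; principal=34146-547=33599; balance=116414-33599=82815
43. interest=⌊82815·47/10000⌋=389; principal=34146-389=33757; balance=82815-33757=49058
44. interest=⌊49058·47/10000⌋=230; principal=34146-230=33916; balance=49058-33916=15142
45. interest=⌊15142·47/10000⌋=71; principal=min(34146-71,15142)=15142; balance=15142-15142=0

1 6423 27723 1339004
2 6293 27853 1311151
3 6162 27984 1283167
4 6030 28116 1255051
5 5898 28248 1226803
6 5765 28381 1198422
7 5632 28514 1169908
8 5498 28648 1141260
9 5363 28783 1112477
10 5228 28918 1083559
11 5092 29054 1054505
12 4956 29190 1025315
13 4818 29328 995987
14 4681 29465 966522
15 4542 29604 936918
16 4403 29743 907175
17 4263 29883 877292
18 4123 30023 847269
19 3982 30164 817105
20 3840 30306 786799
21 3697 30449 756350
22 3554 30592 725758
23 3411 30735 695023
24 3266 30880 664143
25 3121 31025 633118
26 2975 31171 601947
27 2829 31317 570630
28 2681 31465 539165
29 2534 31612 507553
30 2385 31761 475792
31 2236 31910 443882
32 2086 32060 411822
33 1935 32211 379611
34 1784 32362 347249
35 1632 32514 314735
36 1479 32667 282068
37 1325 32821 249247
38 1171 32975 216272
39 1016 33130 183142
40 860 33286 149856
41 704 33442 116414
42 547 33599 82815
43 389 33757 49058
44 230 33916 15142
45 71 15142 0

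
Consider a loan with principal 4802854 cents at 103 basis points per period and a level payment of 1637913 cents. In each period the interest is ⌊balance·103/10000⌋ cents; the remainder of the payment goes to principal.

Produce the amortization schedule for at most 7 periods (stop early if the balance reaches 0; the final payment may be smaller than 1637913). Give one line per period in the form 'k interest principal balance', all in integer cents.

1. interest=⌊4802854·103/10000⌋=49469; principal=1637913-49469=1588444; balance=4802854-1588444=3214410
2. interest=⌊3214410·103/10000⌋=33108; principal=1637913-33108=1604805; balance=3214410-1604805=1609605
3. interest=⌊1609605·103/10000⌋=16578; principal=min(1637913-16578,1609605)=1609605; balance=1609605-1609605=0

1 49469 1588444 3214410
2 33108 1604805 1609605
3 16578 1609605 0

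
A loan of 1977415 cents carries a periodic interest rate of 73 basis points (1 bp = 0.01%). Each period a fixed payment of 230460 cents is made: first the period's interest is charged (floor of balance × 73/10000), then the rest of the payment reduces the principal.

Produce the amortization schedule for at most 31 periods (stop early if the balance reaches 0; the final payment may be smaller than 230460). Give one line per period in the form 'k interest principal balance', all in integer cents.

1. interest=⌊1977415·73/10000⌋=14435; principal=230460-14435=216025; balance=1977415-216025=1761390
2. interest=⌊1761390·73/10000⌋=12858; principal=230460-12858=217602; balance=1761390-217602=1543788
3. interest=⌊1543788·73/10000⌋=11269; principal=230460-11269=219191; balance=1543788-219191=1324597
4. interest=⌊1324597·73/10000⌋=9669; principal=230460-9669=220791; balance=1324597-220791=1103806
5. interest=⌊1103806·73/10000⌋=8057; principal=230460-8057=222403; balance=1103806-222403=881403
6. interest=⌊881403·73/10000⌋=6434; principal=230460-6434=224026; balance=881403-224026=657377
7. interest=⌊657377·73/10000⌋=4798; principal=230460-4798=225662; balance=657377-225662=431715
8. interest=⌊431715·73/10000⌋=3151; principal=230460-3151=227309; balance=431715-227309=204406
9. interest=⌊204406·73/10000⌋=1492; principal=min(230460-1492,204406)=204406; balance=204406-204406=0

1 14435 216025 1761390
2 12858 217602 1543788
3 11269 219191 1324597
4 9669 220791 1103806
5 8057 222403 881403
6 6434 224026 657377
7 4798 225662 431715
8 3151 227309 204406
9 1492 204406 0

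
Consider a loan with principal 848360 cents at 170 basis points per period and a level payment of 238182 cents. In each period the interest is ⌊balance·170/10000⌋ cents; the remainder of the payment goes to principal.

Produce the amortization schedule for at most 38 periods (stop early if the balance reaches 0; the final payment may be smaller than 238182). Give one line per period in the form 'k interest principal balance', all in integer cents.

1. interest=⌊848360·170/10000⌋=14422; principal=238182-14422=223760; balance=848360-223760=624600
2. interest=⌊624600·170/10000⌋=10618; principal=238182-10618=227564; balance=624600-227564=397036
3. interest=⌊397036·170/10000⌋=6749; principal=238182-6749=231433; balance=397036-231433=165603
4. interest=⌊165603·170/10000⌋=2815; principal=min(238182-2815,165603)=165603; balance=165603-165603=0

1 14422 223760 624600
2 10618 227564 397036
3 6749 231433 165603
4 2815 165603 0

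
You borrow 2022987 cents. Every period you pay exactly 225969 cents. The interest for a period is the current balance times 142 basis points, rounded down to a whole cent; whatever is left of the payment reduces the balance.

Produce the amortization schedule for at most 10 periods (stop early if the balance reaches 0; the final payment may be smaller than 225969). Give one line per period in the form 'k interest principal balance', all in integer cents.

1. interest=⌊2022987·142/10000⌋=28726; principal=225969-28726=197243; balance=2022987-197243=1825744
2. interest=⌊1825744·142/10000⌋=25925; principal=225969-25925=200044; balance=1825744-200044=1625700
3. interest=⌊1625700·142/10000⌋=23084; principal=225969-23084=202885; balance=1625700-202885=1422815
4. interest=⌊1422815·142/10000⌋=20203; principal=225969-20203=205766; balance=1422815-205766=1217049
5. interest=⌊1217049·142/10000⌋=17282; principal=225969-17282=208687; balance=1217049-208687=1008362
6. interest=⌊1008362·142/10000⌋=14318; principal=225969-14318=211651; balance=1008362-211651=796711
7. interest=⌊796711·142/10000⌋=11313; principal=225969-11313=214656; balance=796711-214656=582055
8. interest=⌊582055·142/10000⌋=8265; principal=225969-8265=217704; balance=582055-217704=364351
9. interest=⌊364351·142/10000⌋=5173; principal=225969-5173=220796; balance=364351-220796=143555
10. interest=⌊143555·142/10000⌋=2038; principal=min(225969-2038,143555)=143555; balance=143555-143555=0

1 28726 197243 1825744
2 25925 200044 1625700
3 23084 202885 1422815
4 20203 205766 1217049
5 17282 208687 1008362
6 14318 211651 796711
7 11313 214656 582055
8 8265 217704 364351
9 5173 220796 143555
10 2038 143555 0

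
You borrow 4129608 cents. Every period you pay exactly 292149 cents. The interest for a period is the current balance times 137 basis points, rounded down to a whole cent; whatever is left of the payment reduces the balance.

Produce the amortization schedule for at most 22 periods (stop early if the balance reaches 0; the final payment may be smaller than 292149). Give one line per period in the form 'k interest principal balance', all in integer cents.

1. interest=⌊4129608·137/10000⌋=56575; principal=292149-56575=235574; balance=4129608-235574=3894034
2. interest=⌊3894034·137/10000⌋=53348; principal=292149-53348=238801; balance=3894034-238801=3655233
3. interest=⌊3655233·137/10000⌋=50076; principal=292149-50076=242073; balance=3655233-242073=3413160
4. interest=⌊3413160·137/10000⌋=46760; principal=292149-46760=245389; balance=3413160-245389=3167771
5. interest=⌊3167771·137/10000⌋=43398; principal=292149-43398=248751; balance=3167771-248751=2919020
6. interest=⌊2919020·137/10000⌋=39990; principal=292149-39990=252159; balance=2919020-252159=2666861
7. interest=⌊2666861·137/10000⌋=36535; principal=292149-36535=255614; balance=2666861-255614=2411247
8. interest=⌊2411247·137/10000⌋=33034; principal=292149-33034=259115; balance=2411247-259115=2152132
9. interest=⌊2152132·137/10000⌋=29484; principal=292149-29484=262665; balance=2152132-262665=1889467
10. interest=⌊1889467·137/10000⌋=25885; principal=292149-25885=266264; balance=1889467-266264=1623203
11. interest=⌊1623203·137/10000⌋=22237; principal=292149-22237=269912; balance=1623203-269912=1353291
12. interest=⌊1353291·137/10000⌋=18540; principal=292149-18540=273609; balance=1353291-273609=1079682
13. interest=⌊1079682·137/10000⌋=14791; principal=292149-14791=277358; balance=1079682-277358=802324
14. interest=⌊802324·137/10000⌋=10991; principal=292149-10991=281158; balance=802324-281158=521166
15. interest=⌊521166·137/10000⌋=7139; principal=292149-7139=285010; balance=521166-285010=236156
16. interest=⌊236156·137/10000⌋=3235; principal=min(292149-3235,236156)=236156; balance=236156-236156=0

1 56575 235574 3894034
2 53348 238801 3655233
3 50076 242073 3413160
4 46760 245389 3167771
5 43398 248751 2919020
6 39990 252159 2666861
7 36535 255614 2411247
8 33034 259115 2152132
9 29484 262665 1889467
10 25885 266264 1623203
11 22237 269912 1353291
12 18540 273609 1079682
13 14791 277358 802324
14 10991 281158 521166
15 7139 285010 236156
16 3235 236156 0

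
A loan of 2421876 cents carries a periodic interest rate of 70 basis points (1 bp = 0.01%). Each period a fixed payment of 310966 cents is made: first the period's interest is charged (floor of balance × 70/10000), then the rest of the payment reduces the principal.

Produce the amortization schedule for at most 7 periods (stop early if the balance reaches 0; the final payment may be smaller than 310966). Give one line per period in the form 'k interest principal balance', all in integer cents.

1. interest=⌊2421876·70/10000⌋=16953; principal=310966-16953=294013; balance=2421876-294013=2127863
2. interest=⌊2127863·70/10000⌋=14895; principal=310966-14895=296071; balance=2127863-296071=1831792
3. interest=⌊1831792·70/10000⌋=12822; principal=310966-12822=298144; balance=1831792-298144=1533648
4. interest=⌊1533648·70/10000⌋=10735; principal=310966-10735=300231; balance=1533648-300231=1233417
5. interest=⌊1233417·70/10000⌋=8633; principal=310966-8633=302333; balance=1233417-302333=931084
6. interest=⌊931084·70/10000⌋=6517; principal=310966-6517=304449; balance=931084-304449=626635
7. interest=⌊626635·70/10000⌋=4386; principal=310966-4386=306580; balance=626635-306580=320055

1 16953 294013 2127863
2 14895 296071 1831792
3 12822 298144 1533648
4 10735 300231 1233417
5 8633 302333 931084
6 6517 304449 626635
7 4386 306580 320055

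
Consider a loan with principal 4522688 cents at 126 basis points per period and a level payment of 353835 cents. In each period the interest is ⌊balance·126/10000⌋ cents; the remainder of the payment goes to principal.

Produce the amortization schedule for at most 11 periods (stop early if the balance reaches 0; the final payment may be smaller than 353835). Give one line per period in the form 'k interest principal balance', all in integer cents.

1 56985 296850 4225838
2 53245 300590 3925248
3 49458 304377 3620871
4 45622 308213 3312658
5 41739 312096 3000562
6 37807 316028 2684534
7 33825 320010 2364524
8 29793 324042 2040482
9 25710 328125 1712357
10 21575 332260 1380097
11 17389 336446 1043651

1. interest=⌊4522688·126/10000⌋=56985; principal=353835-56985=296850; balance=4522688-296850=4225838
2. interest=⌊4225838·126/10000⌋=53245; principal=353835-53245=300590; balance=4225838-300590=3925248
3. interest=⌊3925248·126/10000⌋=49458; principal=353835-49458=304377; balance=3925248-304377=3620871
4. interest=⌊3620871·126/10000⌋=45622; principal=353835-45622=308213; balance=3620871-308213=3312658
5. interest=⌊3312658·126/10000⌋=41739; principal=353835-41739=312096; balance=3312658-312096=3000562
6. interest=⌊3000562·126/10000⌋=37807; principal=353835-37807=316028; balance=3000562-316028=2684534
7. interest=⌊2684534·126/10000⌋=33825; principal=353835-33825=320010; balance=2684534-320010=2364524
8. interest=⌊2364524·126/10000⌋=29793; principal=353835-29793=324042; balance=2364524-324042=2040482
9. interest=⌊2040482·126/10000⌋=25710; principal=353835-25710=328125; balance=2040482-328125=1712357
10. interest=⌊1712357·126/10000⌋=21575; principal=353835-21575=332260; balance=1712357-332260=1380097
11. interest=⌊1380097·126/10000⌋=17389; principal=353835-17389=336446; balance=1380097-336446=1043651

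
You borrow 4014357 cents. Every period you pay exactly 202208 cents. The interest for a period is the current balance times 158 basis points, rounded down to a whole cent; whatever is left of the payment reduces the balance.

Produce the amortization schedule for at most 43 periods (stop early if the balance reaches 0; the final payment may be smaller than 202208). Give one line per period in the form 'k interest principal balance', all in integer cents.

1 63426 138782 3875575
2 61234 140974 3734601
3 59006 143202 3591399
4 56744 145464 3445935
5 54445 147763 3298172
6 52111 150097 3148075
7 49739 152469 2995606
8 47330 154878 2840728
9 44883 157325 2683403
10 42397 159811 2523592
11 39872 162336 2361256
12 37307 164901 2196355
13 34702 167506 2028849
14 32055 170153 1858696
15 29367 172841 1685855
16 26636 175572 1510283
17 23862 178346 1331937
18 21044 181164 1150773
19 18182 184026 966747
20 15274 186934 779813
21 12321 189887 589926
22 9320 192888 397038
23 6273 195935 201103
24 3177 199031 2072
25 32 2072 0

1. interest=⌊4014357·158/10000⌋=63426; principal=202208-63426=138782; balance=4014357-138782=3875575
2. interest=⌊3875575·158/10000⌋=61234; principal=202208-61234=140974; balance=3875575-140974=3734601
3. interest=⌊3734601·158/10000⌋=59006; principal=202208-59006=143202; balance=3734601-143202=3591399
4. interest=⌊3591399·158/10000⌋=56744; principal=202208-56744=145464; balance=3591399-145464=3445935
5. interest=⌊3445935·158/10000⌋=54445; principal=202208-54445=147763; balance=3445935-147763=3298172
6. interest=⌊3298172·158/10000⌋=52111; principal=202208-52111=150097; balance=3298172-150097=3148075
7. interest=⌊3148075·158/10000⌋=49739; principal=202208-49739=152469; balance=3148075-152469=2995606
8. interest=⌊2995606·158/10000⌋=47330; principal=202208-47330=154878; balance=2995606-154878=2840728
9. interest=⌊2840728·158/10000⌋=44883; principal=202208-44883=157325; balance=2840728-157325=2683403
10. interest=⌊2683403·158/10000⌋=42397; principal=202208-42397=159811; balance=2683403-159811=2523592
11. interest=⌊2523592·158/10000⌋=39872; principal=202208-39872=162336; balance=2523592-162336=2361256
12. interest=⌊2361256·158/10000⌋=37307; principal=202208-37307=164901; balance=2361256-164901=2196355
13. interest=⌊2196355·158/10000⌋=34702; principal=202208-34702=167506; balance=2196355-167506=2028849
14. interest=⌊2028849·158/10000⌋=32055; principal=202208-32055=170153; balance=2028849-170153=1858696
15. interest=⌊1858696·158/10000⌋=29367; principal=202208-29367=172841; balance=1858696-172841=1685855
16. interest=⌊1685855·158/10000⌋=26636; principal=202208-26636=175572; balance=1685855-175572=1510283
17. interest=⌊1510283·158/10000⌋=23862; principal=202208-23862=178346; balance=1510283-178346=1331937
18. interest=⌊1331937·158/10000⌋=21044; principal=202208-21044=181164; balance=1331937-181164=1150773
19. interest=⌊1150773·158/10000⌋=18182; principal=202208-18182=184026; balance=1150773-184026=966747
20. interest=⌊966747·158/10000⌋=15274; principal=202208-15274=186934; balance=966747-186934=779813
21. interest=⌊779813·158/10000⌋=12321; principal=202208-12321=189887; balance=779813-189887=589926
22. interest=⌊589926·158/10000⌋=9320; principal=202208-9320=192888; balance=589926-192888=397038
23. interest=⌊397038·158/10000⌋=6273; principal=202208-6273=195935; balance=397038-195935=201103
24. interest=⌊201103·158/10000⌋=3177; principal=202208-3177=199031; balance=201103-199031=2072
25. interest=⌊2072·158/10000⌋=32; principal=min(202208-32,2072)=2072; balance=2072-2072=0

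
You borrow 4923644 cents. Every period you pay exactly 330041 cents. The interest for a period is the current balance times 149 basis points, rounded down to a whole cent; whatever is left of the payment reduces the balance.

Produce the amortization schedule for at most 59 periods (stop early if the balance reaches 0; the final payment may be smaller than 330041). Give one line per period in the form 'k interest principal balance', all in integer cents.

1. interest=⌊4923644·149/10000⌋=73362; principal=330041-73362=256679; balance=4923644-256679=4666965
2. interest=⌊4666965·149/10000⌋=69537; principal=330041-69537=260504; balance=4666965-260504=4406461
3. interest=⌊4406461·149/10000⌋=65656; principal=330041-65656=264385; balance=4406461-264385=4142076
4. interest=⌊4142076·149/10000⌋=61716; principal=330041-61716=268325; balance=4142076-268325=3873751
5. interest=⌊3873751·149/10000⌋=57718; principal=330041-57718=272323; balance=3873751-272323=3601428
6. interest=⌊3601428·149/10000⌋=53661; principal=330041-53661=276380; balance=3601428-276380=3325048
7. interest=⌊3325048·149/10000⌋=49543; principal=330041-49543=280498; balance=3325048-280498=3044550
8. interest=⌊3044550·149/10000⌋=45363; principal=330041-45363=284678; balance=3044550-284678=2759872
9. interest=⌊2759872·149/10000⌋=41122; principal=330041-41122=288919; balance=2759872-288919=2470953
10. interest=⌊2470953·149/10000⌋=36817; principal=330041-36817=293224; balance=2470953-293224=2177729
11. interest=⌊2177729·149/10000⌋=32448; principal=330041-32448=297593; balance=2177729-297593=1880136
12. interest=⌊1880136·149/10000⌋=28014; principal=330041-28014=302027; balance=1880136-302027=1578109
13. interest=⌊1578109·149/10000⌋=23513; principal=330041-23513=306528; balance=1578109-306528=1271581
14. interest=⌊1271581·149/10000⌋=18946; principal=330041-18946=311095; balance=1271581-311095=960486
15. interest=⌊960486·149/10000⌋=14311; principal=330041-14311=315730; balance=960486-315730=644756
16. interest=⌊644756·149/10000⌋=9606; principal=330041-9606=320435; balance=644756-320435=324321
17. interest=⌊324321·149/10000⌋=4832; principal=min(330041-4832,324321)=324321; balance=324321-324321=0

1 73362 256679 4666965
2 69537 260504 4406461
3 65656 264385 4142076
4 61716 268325 3873751
5 57718 272323 3601428
6 53661 276380 3325048
7 49543 280498 3044550
8 45363 284678 2759872
9 41122 288919 2470953
10 36817 293224 2177729
11 32448 297593 1880136
12 28014 302027 1578109
13 23513 306528 1271581
14 18946 311095 960486
15 14311 315730 644756
16 9606 320435 324321
17 4832 324321 0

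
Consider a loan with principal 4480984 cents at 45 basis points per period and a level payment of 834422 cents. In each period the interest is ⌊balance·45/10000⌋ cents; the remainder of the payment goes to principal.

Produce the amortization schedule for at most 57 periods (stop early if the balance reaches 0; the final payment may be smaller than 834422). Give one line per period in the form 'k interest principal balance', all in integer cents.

1. interest=⌊4480984·45/10000⌋=20164; principal=834422-20164=814258; balance=4480984-814258=3666726
2. interest=⌊3666726·45/10000⌋=16500; principal=834422-16500=817922; balance=3666726-817922=2848804
3. interest=⌊2848804·45/10000⌋=12819; principal=834422-12819=821603; balance=2848804-821603=2027201
4. interest=⌊2027201·45/10000⌋=9122; principal=834422-9122=825300; balance=2027201-825300=1201901
5. interest=⌊1201901·45/10000⌋=5408; principal=834422-5408=829014; balance=1201901-829014=372887
6. interest=⌊372887·45/10000⌋=1677; principal=min(834422-1677,372887)=372887; balance=372887-372887=0

1 20164 814258 3666726
2 16500 817922 2848804
3 12819 821603 2027201
4 9122 825300 1201901
5 5408 829014 372887
6 1677 372887 0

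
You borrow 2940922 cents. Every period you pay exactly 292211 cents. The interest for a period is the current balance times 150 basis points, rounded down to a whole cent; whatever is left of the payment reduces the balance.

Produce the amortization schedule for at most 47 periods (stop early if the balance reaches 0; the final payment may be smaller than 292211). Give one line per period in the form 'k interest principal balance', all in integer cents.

1. interest=⌊2940922·150/10000⌋=44113; principal=292211-44113=248098; balance=2940922-248098=2692824
2. interest=⌊2692824·150/10000⌋=40392; principal=292211-40392=251819; balance=2692824-251819=2441005
3. interest=⌊2441005·150/10000⌋=36615; principal=292211-36615=255596; balance=2441005-255596=2185409
4. interest=⌊2185409·150/10000⌋=32781; principal=292211-32781=259430; balance=2185409-259430=1925979
5. interest=⌊1925979·150/10000⌋=28889; principal=292211-28889=263322; balance=1925979-263322=1662657
6. interest=⌊1662657·150/10000⌋=24939; principal=292211-24939=267272; balance=1662657-267272=1395385
7. interest=⌊1395385·150/10000⌋=20930; principal=292211-20930=271281; balance=1395385-271281=1124104
8. interest=⌊1124104·150/10000⌋=16861; principal=292211-16861=275350; balance=1124104-275350=848754
9. interest=⌊848754·150/10000⌋=12731; principal=292211-12731=279480; balance=848754-279480=569274
10. interest=⌊569274·150/10000⌋=8539; principal=292211-8539=283672; balance=569274-283672=285602
11. interest=⌊285602·150/10000⌋=4284; principal=min(292211-4284,285602)=285602; balance=285602-285602=0

1 44113 248098 2692824
2 40392 251819 2441005
3 36615 255596 2185409
4 32781 259430 1925979
5 28889 263322 1662657
6 24939 267272 1395385
7 20930 271281 1124104
8 16861 275350 848754
9 12731 279480 569274
10 8539 283672 285602
11 4284 285602 0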